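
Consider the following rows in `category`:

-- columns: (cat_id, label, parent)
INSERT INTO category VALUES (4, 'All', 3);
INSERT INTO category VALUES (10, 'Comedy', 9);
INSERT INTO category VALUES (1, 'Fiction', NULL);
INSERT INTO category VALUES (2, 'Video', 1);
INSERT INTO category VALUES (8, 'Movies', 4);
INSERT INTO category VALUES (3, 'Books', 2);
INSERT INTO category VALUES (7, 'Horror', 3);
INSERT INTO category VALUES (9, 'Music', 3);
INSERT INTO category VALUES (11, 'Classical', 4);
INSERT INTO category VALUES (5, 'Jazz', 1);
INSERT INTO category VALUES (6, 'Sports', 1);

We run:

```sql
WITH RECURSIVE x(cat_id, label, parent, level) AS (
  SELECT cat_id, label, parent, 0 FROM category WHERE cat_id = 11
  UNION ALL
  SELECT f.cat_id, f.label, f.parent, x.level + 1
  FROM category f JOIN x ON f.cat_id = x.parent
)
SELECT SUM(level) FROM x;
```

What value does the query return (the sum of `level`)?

10

Base: cat_id=11 (Classical), parent=4, level 0.
Iteration 1: join on cat_id=4 -> All (id 4, parent=3, level 1).
Iteration 2: join on cat_id=3 -> Books (id 3, parent=2, level 2).
Iteration 3: join on cat_id=2 -> Video (id 2, parent=1, level 3).
Iteration 4: join on cat_id=1 -> Fiction (id 1, parent=NULL, level 4).
Iteration 5: parent is NULL; no match; recursion stops.
SUM(level) = 0 + 1 + 2 + 3 + 4 = 10.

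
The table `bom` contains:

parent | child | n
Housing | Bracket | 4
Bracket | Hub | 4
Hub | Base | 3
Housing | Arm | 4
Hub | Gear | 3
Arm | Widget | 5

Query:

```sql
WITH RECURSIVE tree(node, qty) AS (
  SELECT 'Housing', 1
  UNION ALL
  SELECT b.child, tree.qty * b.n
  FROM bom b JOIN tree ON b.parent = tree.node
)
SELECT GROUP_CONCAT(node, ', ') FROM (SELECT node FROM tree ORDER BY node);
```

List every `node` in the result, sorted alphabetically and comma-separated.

Arm, Base, Bracket, Gear, Housing, Hub, Widget

Base: (Housing, qty=1).
Iteration 1: components of {Housing} -> Arm = 1*4 = 4, Bracket = 1*4 = 4.
Iteration 2: components of {Arm,Bracket} -> Hub = 4*4 = 16, Widget = 4*5 = 20.
Iteration 3: components of {Hub,Widget} -> Base = 16*3 = 48, Gear = 16*3 = 48.
Iteration 4: no further components; recursion stops.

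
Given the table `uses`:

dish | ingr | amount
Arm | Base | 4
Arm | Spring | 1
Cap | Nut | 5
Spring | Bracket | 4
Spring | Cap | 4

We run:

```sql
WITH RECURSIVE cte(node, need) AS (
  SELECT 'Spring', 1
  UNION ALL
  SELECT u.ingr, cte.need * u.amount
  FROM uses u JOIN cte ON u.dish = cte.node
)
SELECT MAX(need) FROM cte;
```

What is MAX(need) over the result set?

20

Base: (Spring, need=1).
Iteration 1: components of {Spring} -> Bracket = 1*4 = 4, Cap = 1*4 = 4.
Iteration 2: components of {Bracket,Cap} -> Nut = 4*5 = 20.
Iteration 3: no further components; recursion stops.
need values: 1, 4, 4, 20; the maximum is 20.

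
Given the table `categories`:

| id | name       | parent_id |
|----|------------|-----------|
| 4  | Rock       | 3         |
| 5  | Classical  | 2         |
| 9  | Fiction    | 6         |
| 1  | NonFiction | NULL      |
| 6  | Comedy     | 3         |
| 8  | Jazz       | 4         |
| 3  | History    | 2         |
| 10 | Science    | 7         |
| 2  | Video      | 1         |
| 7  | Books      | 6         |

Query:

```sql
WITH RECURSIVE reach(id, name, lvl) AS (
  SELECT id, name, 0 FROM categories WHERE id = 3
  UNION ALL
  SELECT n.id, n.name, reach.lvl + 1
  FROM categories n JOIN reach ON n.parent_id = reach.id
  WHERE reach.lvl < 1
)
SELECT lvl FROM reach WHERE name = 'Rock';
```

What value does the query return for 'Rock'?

Base: id=3 (History) at lvl 0.
Iteration 1: rows with parent_id in {3} -> Rock (id 4, lvl 1), Comedy (id 6, lvl 1).
Iteration 2: lvl < 1 fails for all current rows; recursion stops.

1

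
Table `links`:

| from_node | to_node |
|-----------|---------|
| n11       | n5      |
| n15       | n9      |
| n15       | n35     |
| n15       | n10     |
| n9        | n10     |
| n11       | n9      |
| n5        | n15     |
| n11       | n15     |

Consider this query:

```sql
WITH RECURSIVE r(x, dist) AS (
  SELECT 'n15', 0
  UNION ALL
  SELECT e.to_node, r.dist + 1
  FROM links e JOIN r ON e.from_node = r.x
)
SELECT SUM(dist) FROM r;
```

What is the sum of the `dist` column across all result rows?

Base: (n15, dist=0).
Iteration 1: edges from {n15} -> (n10, dist=1), (n35, dist=1), (n9, dist=1).
Iteration 2: edges from {n10,n35,n9} -> (n10, dist=2).
Iteration 3: no outgoing edges from {n10}; recursion stops.
SUM(dist) = 0 + 1 + 1 + 1 + 2 = 5.

5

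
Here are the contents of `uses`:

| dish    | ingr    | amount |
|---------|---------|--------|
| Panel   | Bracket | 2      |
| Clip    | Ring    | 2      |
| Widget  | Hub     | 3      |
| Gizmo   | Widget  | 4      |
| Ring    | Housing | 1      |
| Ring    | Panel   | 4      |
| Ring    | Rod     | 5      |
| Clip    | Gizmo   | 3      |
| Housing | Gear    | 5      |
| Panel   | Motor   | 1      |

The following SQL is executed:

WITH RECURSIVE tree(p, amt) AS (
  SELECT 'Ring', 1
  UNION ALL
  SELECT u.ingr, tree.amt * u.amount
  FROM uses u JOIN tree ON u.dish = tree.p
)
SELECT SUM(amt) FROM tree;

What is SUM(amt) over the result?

Base: (Ring, amt=1).
Iteration 1: components of {Ring} -> Housing = 1*1 = 1, Panel = 1*4 = 4, Rod = 1*5 = 5.
Iteration 2: components of {Housing,Panel,Rod} -> Bracket = 4*2 = 8, Gear = 1*5 = 5, Motor = 4*1 = 4.
Iteration 3: no further components; recursion stops.
SUM(amt) = 1 + 1 + 5 + 4 + 5 + 4 + 8 = 28.

28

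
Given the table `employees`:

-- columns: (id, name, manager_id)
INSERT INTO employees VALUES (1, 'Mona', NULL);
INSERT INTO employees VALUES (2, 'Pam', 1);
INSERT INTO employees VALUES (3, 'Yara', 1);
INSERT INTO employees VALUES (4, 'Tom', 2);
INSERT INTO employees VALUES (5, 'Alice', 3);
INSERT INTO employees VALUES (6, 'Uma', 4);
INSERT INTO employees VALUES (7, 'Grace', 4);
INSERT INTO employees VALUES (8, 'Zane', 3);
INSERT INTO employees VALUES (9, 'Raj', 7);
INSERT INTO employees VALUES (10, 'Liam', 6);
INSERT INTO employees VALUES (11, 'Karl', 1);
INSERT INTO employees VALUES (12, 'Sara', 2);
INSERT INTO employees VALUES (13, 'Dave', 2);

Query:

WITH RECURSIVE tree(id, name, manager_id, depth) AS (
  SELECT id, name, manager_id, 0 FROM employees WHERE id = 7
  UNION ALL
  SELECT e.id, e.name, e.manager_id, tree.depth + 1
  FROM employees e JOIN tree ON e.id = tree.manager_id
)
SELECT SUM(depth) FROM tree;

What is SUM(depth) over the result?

6

Base: id=7 (Grace), manager_id=4, depth 0.
Iteration 1: join on id=4 -> Tom (id 4, manager_id=2, depth 1).
Iteration 2: join on id=2 -> Pam (id 2, manager_id=1, depth 2).
Iteration 3: join on id=1 -> Mona (id 1, manager_id=NULL, depth 3).
Iteration 4: manager_id is NULL; no match; recursion stops.
SUM(depth) = 0 + 1 + 2 + 3 = 6.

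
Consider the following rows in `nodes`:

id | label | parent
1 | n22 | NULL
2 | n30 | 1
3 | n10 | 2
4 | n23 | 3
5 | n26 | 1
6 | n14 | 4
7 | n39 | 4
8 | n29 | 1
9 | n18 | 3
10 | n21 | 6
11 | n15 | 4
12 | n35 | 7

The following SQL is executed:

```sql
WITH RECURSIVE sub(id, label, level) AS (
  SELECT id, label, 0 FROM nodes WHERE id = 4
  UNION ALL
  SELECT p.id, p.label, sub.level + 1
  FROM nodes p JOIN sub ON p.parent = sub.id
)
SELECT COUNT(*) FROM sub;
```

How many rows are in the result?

Base: id=4 (n23) at level 0.
Iteration 1: rows with parent in {4} -> n14 (id 6, level 1), n39 (id 7, level 1), n15 (id 11, level 1).
Iteration 2: rows with parent in {6,7,11} -> n21 (id 10, level 2), n35 (id 12, level 2).
Iteration 3: no rows with parent in {10,12}; recursion stops.
Total rows emitted: 6.

6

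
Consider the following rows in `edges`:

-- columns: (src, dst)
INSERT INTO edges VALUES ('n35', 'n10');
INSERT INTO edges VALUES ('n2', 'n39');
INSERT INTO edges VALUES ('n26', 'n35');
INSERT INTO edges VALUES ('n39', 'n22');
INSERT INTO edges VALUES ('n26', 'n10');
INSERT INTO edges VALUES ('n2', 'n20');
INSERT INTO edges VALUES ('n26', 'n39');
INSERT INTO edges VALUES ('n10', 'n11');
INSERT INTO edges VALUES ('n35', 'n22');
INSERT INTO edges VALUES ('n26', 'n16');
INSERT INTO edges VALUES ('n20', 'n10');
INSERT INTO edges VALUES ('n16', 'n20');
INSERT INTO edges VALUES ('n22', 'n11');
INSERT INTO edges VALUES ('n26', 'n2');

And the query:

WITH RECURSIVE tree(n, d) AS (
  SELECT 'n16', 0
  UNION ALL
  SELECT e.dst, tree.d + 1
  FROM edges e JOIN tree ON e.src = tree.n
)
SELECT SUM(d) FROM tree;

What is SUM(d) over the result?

6

Base: (n16, d=0).
Iteration 1: edges from {n16} -> (n20, d=1).
Iteration 2: edges from {n20} -> (n10, d=2).
Iteration 3: edges from {n10} -> (n11, d=3).
Iteration 4: no outgoing edges from {n11}; recursion stops.
SUM(d) = 0 + 1 + 2 + 3 = 6.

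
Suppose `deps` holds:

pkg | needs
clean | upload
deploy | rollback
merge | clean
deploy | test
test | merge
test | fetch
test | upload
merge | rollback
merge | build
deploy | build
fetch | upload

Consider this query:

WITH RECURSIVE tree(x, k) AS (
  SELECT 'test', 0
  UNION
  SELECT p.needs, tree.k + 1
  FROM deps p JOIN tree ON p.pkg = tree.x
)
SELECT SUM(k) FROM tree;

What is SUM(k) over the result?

14

Base: (test, k=0).
Iteration 1: edges from {test} -> (fetch, k=1), (merge, k=1), (upload, k=1).
Iteration 2: edges from {fetch,merge,upload} -> (build, k=2), (clean, k=2), (rollback, k=2), (upload, k=2).
Iteration 3: edges from {build,clean,rollback,upload} -> (upload, k=3).
Iteration 4: no outgoing edges from {upload}; recursion stops.
SUM(k) = 0 + 1 + 1 + 1 + 2 + 2 + 2 + 2 + 3 = 14.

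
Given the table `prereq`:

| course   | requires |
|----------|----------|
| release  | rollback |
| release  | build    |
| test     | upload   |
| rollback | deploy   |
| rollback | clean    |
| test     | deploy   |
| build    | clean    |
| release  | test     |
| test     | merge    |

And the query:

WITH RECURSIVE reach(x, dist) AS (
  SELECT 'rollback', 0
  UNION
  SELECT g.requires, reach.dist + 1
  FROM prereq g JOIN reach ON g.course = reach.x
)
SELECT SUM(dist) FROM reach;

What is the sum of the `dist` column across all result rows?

2

Base: (rollback, dist=0).
Iteration 1: edges from {rollback} -> (clean, dist=1), (deploy, dist=1).
Iteration 2: no outgoing edges from {clean,deploy}; recursion stops.
SUM(dist) = 0 + 1 + 1 = 2.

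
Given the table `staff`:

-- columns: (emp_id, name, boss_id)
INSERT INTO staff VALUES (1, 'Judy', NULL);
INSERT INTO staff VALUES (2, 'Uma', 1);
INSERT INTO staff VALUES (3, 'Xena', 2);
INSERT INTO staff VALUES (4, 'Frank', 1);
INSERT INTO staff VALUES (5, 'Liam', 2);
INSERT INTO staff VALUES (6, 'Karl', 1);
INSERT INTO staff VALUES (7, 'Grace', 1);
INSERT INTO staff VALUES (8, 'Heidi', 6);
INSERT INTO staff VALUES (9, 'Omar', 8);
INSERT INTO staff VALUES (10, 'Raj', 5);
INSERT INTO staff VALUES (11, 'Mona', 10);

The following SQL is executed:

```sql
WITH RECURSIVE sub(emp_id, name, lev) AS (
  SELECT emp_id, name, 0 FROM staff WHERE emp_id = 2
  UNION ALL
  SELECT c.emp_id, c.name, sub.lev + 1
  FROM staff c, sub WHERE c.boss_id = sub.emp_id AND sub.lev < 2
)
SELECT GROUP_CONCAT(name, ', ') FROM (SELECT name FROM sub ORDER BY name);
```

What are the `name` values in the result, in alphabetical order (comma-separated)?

Base: emp_id=2 (Uma) at lev 0.
Iteration 1: rows with boss_id in {2} -> Xena (id 3, lev 1), Liam (id 5, lev 1).
Iteration 2: rows with boss_id in {3,5} -> Raj (id 10, lev 2).
Iteration 3: lev < 2 fails for all current rows; recursion stops.

Liam, Raj, Uma, Xena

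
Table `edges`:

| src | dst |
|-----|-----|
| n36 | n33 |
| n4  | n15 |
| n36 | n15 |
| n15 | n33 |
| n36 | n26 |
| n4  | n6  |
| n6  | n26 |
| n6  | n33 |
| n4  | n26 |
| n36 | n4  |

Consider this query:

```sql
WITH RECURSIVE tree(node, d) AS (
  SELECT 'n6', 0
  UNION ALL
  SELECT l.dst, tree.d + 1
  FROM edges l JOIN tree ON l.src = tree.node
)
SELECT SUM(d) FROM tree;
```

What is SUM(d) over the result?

Base: (n6, d=0).
Iteration 1: edges from {n6} -> (n26, d=1), (n33, d=1).
Iteration 2: no outgoing edges from {n26,n33}; recursion stops.
SUM(d) = 0 + 1 + 1 = 2.

2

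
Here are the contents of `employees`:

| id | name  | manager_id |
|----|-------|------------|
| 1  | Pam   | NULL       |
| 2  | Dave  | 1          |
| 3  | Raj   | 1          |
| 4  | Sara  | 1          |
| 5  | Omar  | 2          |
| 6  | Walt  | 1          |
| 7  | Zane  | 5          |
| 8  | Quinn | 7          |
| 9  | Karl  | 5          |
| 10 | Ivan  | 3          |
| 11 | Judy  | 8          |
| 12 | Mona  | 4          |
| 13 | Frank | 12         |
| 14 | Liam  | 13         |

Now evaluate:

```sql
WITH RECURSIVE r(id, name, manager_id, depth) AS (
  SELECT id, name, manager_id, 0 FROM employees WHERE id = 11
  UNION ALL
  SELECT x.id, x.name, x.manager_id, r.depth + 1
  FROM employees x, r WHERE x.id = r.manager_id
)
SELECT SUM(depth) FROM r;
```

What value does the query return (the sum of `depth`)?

15

Base: id=11 (Judy), manager_id=8, depth 0.
Iteration 1: join on id=8 -> Quinn (id 8, manager_id=7, depth 1).
Iteration 2: join on id=7 -> Zane (id 7, manager_id=5, depth 2).
Iteration 3: join on id=5 -> Omar (id 5, manager_id=2, depth 3).
Iteration 4: join on id=2 -> Dave (id 2, manager_id=1, depth 4).
Iteration 5: join on id=1 -> Pam (id 1, manager_id=NULL, depth 5).
Iteration 6: manager_id is NULL; no match; recursion stops.
SUM(depth) = 0 + 1 + 2 + 3 + 4 + 5 = 15.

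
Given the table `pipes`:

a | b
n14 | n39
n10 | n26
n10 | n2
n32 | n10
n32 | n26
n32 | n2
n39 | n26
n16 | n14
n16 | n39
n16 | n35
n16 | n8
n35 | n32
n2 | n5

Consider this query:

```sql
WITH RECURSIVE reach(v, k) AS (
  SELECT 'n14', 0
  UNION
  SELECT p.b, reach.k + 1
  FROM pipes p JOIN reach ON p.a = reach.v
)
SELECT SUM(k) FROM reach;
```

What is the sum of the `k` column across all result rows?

3

Base: (n14, k=0).
Iteration 1: edges from {n14} -> (n39, k=1).
Iteration 2: edges from {n39} -> (n26, k=2).
Iteration 3: no outgoing edges from {n26}; recursion stops.
SUM(k) = 0 + 1 + 2 = 3.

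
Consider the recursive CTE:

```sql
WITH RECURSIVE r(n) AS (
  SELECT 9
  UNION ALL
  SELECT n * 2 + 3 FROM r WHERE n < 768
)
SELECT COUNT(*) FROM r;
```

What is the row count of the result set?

8

Base: n=9.
Iteration 1: 9 < 768 holds -> n = 9 * 2 + 3 = 21.
Iteration 2: 21 < 768 holds -> n = 21 * 2 + 3 = 45.
Iteration 3: 45 < 768 holds -> n = 45 * 2 + 3 = 93.
Iteration 4: 93 < 768 holds -> n = 93 * 2 + 3 = 189.
Iteration 5: 189 < 768 holds -> n = 189 * 2 + 3 = 381.
Iteration 6: 381 < 768 holds -> n = 381 * 2 + 3 = 765.
Iteration 7: 765 < 768 holds -> n = 765 * 2 + 3 = 1533.
Iteration 8: 1533 < 768 fails; recursion stops.
Total rows emitted: 8.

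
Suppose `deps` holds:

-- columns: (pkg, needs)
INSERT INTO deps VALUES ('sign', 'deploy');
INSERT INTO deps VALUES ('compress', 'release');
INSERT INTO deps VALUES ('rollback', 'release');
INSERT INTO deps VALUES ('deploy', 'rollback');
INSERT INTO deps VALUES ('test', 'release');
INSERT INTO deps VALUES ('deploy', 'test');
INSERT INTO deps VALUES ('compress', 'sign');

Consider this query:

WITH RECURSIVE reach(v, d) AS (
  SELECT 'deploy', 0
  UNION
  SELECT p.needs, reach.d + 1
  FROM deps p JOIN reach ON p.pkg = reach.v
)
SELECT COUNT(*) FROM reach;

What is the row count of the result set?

Base: (deploy, d=0).
Iteration 1: edges from {deploy} -> (rollback, d=1), (test, d=1).
Iteration 2: edges from {rollback,test} -> (release, d=2). [UNION drops 1 duplicate row(s)]
Iteration 3: no outgoing edges from {release}; recursion stops.
Total rows emitted: 4.

4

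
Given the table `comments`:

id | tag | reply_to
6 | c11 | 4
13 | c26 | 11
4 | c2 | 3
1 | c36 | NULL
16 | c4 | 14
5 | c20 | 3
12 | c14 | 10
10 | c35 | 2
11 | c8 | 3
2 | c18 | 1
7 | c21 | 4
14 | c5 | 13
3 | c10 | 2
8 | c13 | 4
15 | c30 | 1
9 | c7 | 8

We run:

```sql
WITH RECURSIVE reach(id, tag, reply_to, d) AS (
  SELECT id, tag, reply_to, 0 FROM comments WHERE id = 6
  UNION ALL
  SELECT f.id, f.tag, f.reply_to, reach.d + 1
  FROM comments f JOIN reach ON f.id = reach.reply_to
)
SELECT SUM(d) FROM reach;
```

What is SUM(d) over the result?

Base: id=6 (c11), reply_to=4, d 0.
Iteration 1: join on id=4 -> c2 (id 4, reply_to=3, d 1).
Iteration 2: join on id=3 -> c10 (id 3, reply_to=2, d 2).
Iteration 3: join on id=2 -> c18 (id 2, reply_to=1, d 3).
Iteration 4: join on id=1 -> c36 (id 1, reply_to=NULL, d 4).
Iteration 5: reply_to is NULL; no match; recursion stops.
SUM(d) = 0 + 1 + 2 + 3 + 4 = 10.

10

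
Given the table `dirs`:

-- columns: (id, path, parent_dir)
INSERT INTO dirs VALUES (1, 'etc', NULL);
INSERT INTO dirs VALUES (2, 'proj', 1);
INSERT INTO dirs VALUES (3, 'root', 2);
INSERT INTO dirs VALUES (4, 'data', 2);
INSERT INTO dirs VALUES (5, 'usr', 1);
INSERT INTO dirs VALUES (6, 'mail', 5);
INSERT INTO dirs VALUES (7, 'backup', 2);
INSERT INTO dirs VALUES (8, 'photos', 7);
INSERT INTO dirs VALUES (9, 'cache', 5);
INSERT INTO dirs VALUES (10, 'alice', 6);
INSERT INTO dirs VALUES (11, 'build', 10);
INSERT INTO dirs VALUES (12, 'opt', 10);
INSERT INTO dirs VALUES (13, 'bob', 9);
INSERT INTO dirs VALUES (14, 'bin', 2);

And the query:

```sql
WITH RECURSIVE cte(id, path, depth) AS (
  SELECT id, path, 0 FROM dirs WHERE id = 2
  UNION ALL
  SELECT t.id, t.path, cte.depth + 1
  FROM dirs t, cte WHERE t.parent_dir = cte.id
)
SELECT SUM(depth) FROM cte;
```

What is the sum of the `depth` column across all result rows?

Base: id=2 (proj) at depth 0.
Iteration 1: rows with parent_dir in {2} -> root (id 3, depth 1), data (id 4, depth 1), backup (id 7, depth 1), bin (id 14, depth 1).
Iteration 2: rows with parent_dir in {3,4,7,14} -> photos (id 8, depth 2).
Iteration 3: no rows with parent_dir in {8}; recursion stops.
SUM(depth) = 0 + 1 + 1 + 1 + 1 + 2 = 6.

6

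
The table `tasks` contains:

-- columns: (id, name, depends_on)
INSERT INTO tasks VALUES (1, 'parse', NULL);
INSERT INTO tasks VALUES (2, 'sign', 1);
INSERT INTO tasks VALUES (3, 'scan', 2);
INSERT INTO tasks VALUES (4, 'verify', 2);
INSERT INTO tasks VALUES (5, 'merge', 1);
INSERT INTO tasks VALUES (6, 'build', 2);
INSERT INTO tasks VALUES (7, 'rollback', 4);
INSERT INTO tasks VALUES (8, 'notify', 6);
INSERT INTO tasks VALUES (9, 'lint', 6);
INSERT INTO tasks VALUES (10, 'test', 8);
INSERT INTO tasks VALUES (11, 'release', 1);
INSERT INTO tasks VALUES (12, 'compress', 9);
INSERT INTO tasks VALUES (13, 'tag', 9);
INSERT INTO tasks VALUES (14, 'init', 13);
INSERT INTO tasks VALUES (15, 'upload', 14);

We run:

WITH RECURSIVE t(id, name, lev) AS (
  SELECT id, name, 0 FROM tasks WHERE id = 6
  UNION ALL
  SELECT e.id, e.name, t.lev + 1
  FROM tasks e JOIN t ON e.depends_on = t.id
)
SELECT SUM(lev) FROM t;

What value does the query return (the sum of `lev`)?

Base: id=6 (build) at lev 0.
Iteration 1: rows with depends_on in {6} -> notify (id 8, lev 1), lint (id 9, lev 1).
Iteration 2: rows with depends_on in {8,9} -> test (id 10, lev 2), compress (id 12, lev 2), tag (id 13, lev 2).
Iteration 3: rows with depends_on in {10,12,13} -> init (id 14, lev 3).
Iteration 4: rows with depends_on in {14} -> upload (id 15, lev 4).
Iteration 5: no rows with depends_on in {15}; recursion stops.
SUM(lev) = 0 + 1 + 1 + 2 + 2 + 2 + 3 + 4 = 15.

15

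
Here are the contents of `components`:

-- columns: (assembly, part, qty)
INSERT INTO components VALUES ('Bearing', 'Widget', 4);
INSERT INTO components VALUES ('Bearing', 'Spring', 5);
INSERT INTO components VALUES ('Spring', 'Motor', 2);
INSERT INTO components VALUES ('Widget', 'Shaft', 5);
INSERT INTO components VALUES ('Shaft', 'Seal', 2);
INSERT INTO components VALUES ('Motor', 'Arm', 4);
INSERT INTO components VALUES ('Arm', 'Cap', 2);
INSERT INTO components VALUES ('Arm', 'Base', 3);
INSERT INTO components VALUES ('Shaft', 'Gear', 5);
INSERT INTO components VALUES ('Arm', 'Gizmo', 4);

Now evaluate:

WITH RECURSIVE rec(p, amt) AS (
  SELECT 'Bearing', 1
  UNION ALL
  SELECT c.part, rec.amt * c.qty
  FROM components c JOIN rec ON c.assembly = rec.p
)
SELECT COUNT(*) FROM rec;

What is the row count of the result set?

11

Base: (Bearing, amt=1).
Iteration 1: components of {Bearing} -> Spring = 1*5 = 5, Widget = 1*4 = 4.
Iteration 2: components of {Spring,Widget} -> Motor = 5*2 = 10, Shaft = 4*5 = 20.
Iteration 3: components of {Motor,Shaft} -> Arm = 10*4 = 40, Gear = 20*5 = 100, Seal = 20*2 = 40.
Iteration 4: components of {Arm,Gear,Seal} -> Base = 40*3 = 120, Cap = 40*2 = 80, Gizmo = 40*4 = 160.
Iteration 5: no further components; recursion stops.
Total rows emitted: 11.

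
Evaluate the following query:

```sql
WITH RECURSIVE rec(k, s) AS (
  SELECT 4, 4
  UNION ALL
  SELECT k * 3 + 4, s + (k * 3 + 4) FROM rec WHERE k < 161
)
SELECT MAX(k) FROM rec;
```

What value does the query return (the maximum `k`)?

484

Base: k=4, s=4.
Iteration 1: 4 < 161 holds -> k = 4 * 3 + 4 = 16, s = 4 + 16 = 20.
Iteration 2: 16 < 161 holds -> k = 16 * 3 + 4 = 52, s = 20 + 52 = 72.
Iteration 3: 52 < 161 holds -> k = 52 * 3 + 4 = 160, s = 72 + 160 = 232.
Iteration 4: 160 < 161 holds -> k = 160 * 3 + 4 = 484, s = 232 + 484 = 716.
Iteration 5: 484 < 161 fails; recursion stops.
k values: 4, 16, 52, 160, 484; the maximum is 484.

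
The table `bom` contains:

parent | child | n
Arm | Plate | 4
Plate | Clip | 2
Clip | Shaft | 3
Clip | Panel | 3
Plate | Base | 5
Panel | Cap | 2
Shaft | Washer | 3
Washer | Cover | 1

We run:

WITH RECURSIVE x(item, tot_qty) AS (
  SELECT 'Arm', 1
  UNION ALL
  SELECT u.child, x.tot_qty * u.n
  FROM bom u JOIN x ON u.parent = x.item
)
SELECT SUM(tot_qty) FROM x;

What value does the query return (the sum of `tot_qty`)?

273

Base: (Arm, tot_qty=1).
Iteration 1: components of {Arm} -> Plate = 1*4 = 4.
Iteration 2: components of {Plate} -> Base = 4*5 = 20, Clip = 4*2 = 8.
Iteration 3: components of {Base,Clip} -> Panel = 8*3 = 24, Shaft = 8*3 = 24.
Iteration 4: components of {Panel,Shaft} -> Cap = 24*2 = 48, Washer = 24*3 = 72.
Iteration 5: components of {Cap,Washer} -> Cover = 72*1 = 72.
Iteration 6: no further components; recursion stops.
SUM(tot_qty) = 1 + 4 + 8 + 20 + 24 + 24 + 72 + 48 + 72 = 273.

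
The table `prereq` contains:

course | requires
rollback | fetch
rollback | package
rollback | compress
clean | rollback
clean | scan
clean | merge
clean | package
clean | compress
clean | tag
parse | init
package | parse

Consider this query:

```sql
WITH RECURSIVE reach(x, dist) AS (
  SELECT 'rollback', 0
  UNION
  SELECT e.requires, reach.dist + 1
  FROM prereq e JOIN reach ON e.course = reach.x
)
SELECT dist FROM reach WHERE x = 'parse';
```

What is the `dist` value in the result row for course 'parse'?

2

Base: (rollback, dist=0).
Iteration 1: edges from {rollback} -> (compress, dist=1), (fetch, dist=1), (package, dist=1).
Iteration 2: edges from {compress,fetch,package} -> (parse, dist=2).
Iteration 3: edges from {parse} -> (init, dist=3).
Iteration 4: no outgoing edges from {init}; recursion stops.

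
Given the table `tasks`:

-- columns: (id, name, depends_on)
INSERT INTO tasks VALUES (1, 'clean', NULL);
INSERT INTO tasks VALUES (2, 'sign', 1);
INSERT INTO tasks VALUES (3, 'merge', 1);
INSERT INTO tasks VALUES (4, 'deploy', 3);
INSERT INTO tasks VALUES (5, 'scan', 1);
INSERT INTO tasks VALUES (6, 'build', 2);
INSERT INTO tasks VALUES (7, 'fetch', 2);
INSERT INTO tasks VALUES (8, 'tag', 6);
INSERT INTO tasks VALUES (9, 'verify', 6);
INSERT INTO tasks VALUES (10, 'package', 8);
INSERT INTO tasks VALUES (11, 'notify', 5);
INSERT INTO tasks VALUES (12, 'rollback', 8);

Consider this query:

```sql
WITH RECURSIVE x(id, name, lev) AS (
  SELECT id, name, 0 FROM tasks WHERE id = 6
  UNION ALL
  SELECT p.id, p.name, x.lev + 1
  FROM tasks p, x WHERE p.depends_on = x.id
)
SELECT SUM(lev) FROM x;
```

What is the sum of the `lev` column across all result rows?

6

Base: id=6 (build) at lev 0.
Iteration 1: rows with depends_on in {6} -> tag (id 8, lev 1), verify (id 9, lev 1).
Iteration 2: rows with depends_on in {8,9} -> package (id 10, lev 2), rollback (id 12, lev 2).
Iteration 3: no rows with depends_on in {10,12}; recursion stops.
SUM(lev) = 0 + 1 + 1 + 2 + 2 = 6.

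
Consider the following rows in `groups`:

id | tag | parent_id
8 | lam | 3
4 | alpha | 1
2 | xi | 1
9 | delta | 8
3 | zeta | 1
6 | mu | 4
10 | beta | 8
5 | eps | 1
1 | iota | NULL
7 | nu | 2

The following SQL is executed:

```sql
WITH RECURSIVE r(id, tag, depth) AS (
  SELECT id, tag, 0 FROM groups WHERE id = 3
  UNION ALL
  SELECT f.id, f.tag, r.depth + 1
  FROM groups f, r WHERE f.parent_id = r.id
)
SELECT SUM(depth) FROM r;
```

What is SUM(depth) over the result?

5

Base: id=3 (zeta) at depth 0.
Iteration 1: rows with parent_id in {3} -> lam (id 8, depth 1).
Iteration 2: rows with parent_id in {8} -> delta (id 9, depth 2), beta (id 10, depth 2).
Iteration 3: no rows with parent_id in {9,10}; recursion stops.
SUM(depth) = 0 + 1 + 2 + 2 = 5.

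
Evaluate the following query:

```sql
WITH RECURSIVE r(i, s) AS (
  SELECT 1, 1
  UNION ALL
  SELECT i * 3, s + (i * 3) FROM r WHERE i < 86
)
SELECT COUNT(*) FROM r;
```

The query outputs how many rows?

6

Base: i=1, s=1.
Iteration 1: 1 < 86 holds -> i = 1 * 3 = 3, s = 1 + 3 = 4.
Iteration 2: 3 < 86 holds -> i = 3 * 3 = 9, s = 4 + 9 = 13.
Iteration 3: 9 < 86 holds -> i = 9 * 3 = 27, s = 13 + 27 = 40.
Iteration 4: 27 < 86 holds -> i = 27 * 3 = 81, s = 40 + 81 = 121.
Iteration 5: 81 < 86 holds -> i = 81 * 3 = 243, s = 121 + 243 = 364.
Iteration 6: 243 < 86 fails; recursion stops.
Total rows emitted: 6.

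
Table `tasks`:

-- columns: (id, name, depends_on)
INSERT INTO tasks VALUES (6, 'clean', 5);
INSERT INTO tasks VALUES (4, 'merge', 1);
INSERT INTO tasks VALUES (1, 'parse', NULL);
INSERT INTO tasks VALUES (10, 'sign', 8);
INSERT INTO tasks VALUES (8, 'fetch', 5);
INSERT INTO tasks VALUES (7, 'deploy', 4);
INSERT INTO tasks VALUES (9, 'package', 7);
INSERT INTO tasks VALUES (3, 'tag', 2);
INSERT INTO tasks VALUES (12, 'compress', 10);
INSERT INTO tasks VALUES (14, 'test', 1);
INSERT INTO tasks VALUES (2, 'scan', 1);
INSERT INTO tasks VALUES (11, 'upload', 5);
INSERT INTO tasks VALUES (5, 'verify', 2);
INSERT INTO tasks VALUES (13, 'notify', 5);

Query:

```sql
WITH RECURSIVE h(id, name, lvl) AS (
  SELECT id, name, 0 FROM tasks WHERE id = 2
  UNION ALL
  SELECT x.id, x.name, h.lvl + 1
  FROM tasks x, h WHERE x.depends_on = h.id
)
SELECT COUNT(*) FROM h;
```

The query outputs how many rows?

Base: id=2 (scan) at lvl 0.
Iteration 1: rows with depends_on in {2} -> tag (id 3, lvl 1), verify (id 5, lvl 1).
Iteration 2: rows with depends_on in {3,5} -> clean (id 6, lvl 2), fetch (id 8, lvl 2), upload (id 11, lvl 2), notify (id 13, lvl 2).
Iteration 3: rows with depends_on in {6,8,11,13} -> sign (id 10, lvl 3).
Iteration 4: rows with depends_on in {10} -> compress (id 12, lvl 4).
Iteration 5: no rows with depends_on in {12}; recursion stops.
Total rows emitted: 9.

9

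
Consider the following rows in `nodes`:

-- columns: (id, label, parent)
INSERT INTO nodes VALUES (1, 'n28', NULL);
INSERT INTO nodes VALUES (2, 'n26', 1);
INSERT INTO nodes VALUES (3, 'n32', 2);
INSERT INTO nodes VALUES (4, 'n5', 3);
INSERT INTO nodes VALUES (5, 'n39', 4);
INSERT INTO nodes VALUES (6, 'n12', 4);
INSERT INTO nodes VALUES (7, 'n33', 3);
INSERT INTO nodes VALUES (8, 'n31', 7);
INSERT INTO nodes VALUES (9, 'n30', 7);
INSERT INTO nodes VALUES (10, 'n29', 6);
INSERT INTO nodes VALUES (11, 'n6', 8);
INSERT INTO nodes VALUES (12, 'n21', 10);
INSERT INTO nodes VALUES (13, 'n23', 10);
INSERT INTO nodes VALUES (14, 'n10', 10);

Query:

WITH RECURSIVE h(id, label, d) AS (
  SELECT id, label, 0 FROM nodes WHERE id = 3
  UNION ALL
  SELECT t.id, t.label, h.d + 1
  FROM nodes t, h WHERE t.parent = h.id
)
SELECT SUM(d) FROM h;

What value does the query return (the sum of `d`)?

Base: id=3 (n32) at d 0.
Iteration 1: rows with parent in {3} -> n5 (id 4, d 1), n33 (id 7, d 1).
Iteration 2: rows with parent in {4,7} -> n39 (id 5, d 2), n12 (id 6, d 2), n31 (id 8, d 2), n30 (id 9, d 2).
Iteration 3: rows with parent in {5,6,8,9} -> n29 (id 10, d 3), n6 (id 11, d 3).
Iteration 4: rows with parent in {10,11} -> n21 (id 12, d 4), n23 (id 13, d 4), n10 (id 14, d 4).
Iteration 5: no rows with parent in {12,13,14}; recursion stops.
SUM(d) = 0 + 1 + 1 + 2 + 2 + 2 + 2 + 3 + 3 + 4 + 4 + 4 = 28.

28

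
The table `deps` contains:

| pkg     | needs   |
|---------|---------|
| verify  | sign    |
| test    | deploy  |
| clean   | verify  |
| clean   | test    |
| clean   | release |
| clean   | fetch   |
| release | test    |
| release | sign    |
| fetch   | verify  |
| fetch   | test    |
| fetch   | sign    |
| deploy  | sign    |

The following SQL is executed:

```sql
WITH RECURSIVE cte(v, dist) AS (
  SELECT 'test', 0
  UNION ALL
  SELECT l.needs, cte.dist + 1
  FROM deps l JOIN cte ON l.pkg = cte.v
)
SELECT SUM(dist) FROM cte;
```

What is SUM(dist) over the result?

3

Base: (test, dist=0).
Iteration 1: edges from {test} -> (deploy, dist=1).
Iteration 2: edges from {deploy} -> (sign, dist=2).
Iteration 3: no outgoing edges from {sign}; recursion stops.
SUM(dist) = 0 + 1 + 2 = 3.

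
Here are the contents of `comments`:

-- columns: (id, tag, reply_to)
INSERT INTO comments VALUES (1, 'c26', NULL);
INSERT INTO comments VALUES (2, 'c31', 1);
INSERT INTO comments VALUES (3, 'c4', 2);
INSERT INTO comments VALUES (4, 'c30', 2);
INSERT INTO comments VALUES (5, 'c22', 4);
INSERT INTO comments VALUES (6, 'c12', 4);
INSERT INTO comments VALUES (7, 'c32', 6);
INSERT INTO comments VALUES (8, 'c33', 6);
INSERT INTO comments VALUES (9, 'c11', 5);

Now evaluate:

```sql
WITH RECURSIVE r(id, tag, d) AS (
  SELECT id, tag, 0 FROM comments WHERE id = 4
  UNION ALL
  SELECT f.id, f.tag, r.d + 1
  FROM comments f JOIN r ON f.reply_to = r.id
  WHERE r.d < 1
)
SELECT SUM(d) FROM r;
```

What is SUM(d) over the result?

Base: id=4 (c30) at d 0.
Iteration 1: rows with reply_to in {4} -> c22 (id 5, d 1), c12 (id 6, d 1).
Iteration 2: d < 1 fails for all current rows; recursion stops.
SUM(d) = 0 + 1 + 1 = 2.

2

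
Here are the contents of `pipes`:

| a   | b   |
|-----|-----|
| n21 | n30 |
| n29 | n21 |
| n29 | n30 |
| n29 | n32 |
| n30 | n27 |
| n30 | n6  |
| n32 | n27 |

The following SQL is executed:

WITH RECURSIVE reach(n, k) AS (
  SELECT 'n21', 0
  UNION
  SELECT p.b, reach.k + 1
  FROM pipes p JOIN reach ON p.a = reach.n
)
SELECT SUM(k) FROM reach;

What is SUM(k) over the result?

5

Base: (n21, k=0).
Iteration 1: edges from {n21} -> (n30, k=1).
Iteration 2: edges from {n30} -> (n27, k=2), (n6, k=2).
Iteration 3: no outgoing edges from {n27,n6}; recursion stops.
SUM(k) = 0 + 1 + 2 + 2 = 5.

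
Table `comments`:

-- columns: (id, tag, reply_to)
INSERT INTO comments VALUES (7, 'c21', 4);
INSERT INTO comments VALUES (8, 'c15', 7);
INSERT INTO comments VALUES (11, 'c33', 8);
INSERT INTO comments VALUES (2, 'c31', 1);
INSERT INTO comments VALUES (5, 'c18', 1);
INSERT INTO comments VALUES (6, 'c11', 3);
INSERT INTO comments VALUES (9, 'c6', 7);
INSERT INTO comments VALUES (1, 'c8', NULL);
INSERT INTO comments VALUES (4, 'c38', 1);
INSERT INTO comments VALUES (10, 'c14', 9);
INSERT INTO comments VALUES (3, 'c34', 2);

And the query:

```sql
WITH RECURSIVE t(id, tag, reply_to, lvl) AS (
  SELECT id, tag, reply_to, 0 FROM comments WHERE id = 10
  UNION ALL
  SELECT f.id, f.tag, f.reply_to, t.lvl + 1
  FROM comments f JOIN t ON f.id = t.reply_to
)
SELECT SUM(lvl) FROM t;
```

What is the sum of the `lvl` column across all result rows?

10

Base: id=10 (c14), reply_to=9, lvl 0.
Iteration 1: join on id=9 -> c6 (id 9, reply_to=7, lvl 1).
Iteration 2: join on id=7 -> c21 (id 7, reply_to=4, lvl 2).
Iteration 3: join on id=4 -> c38 (id 4, reply_to=1, lvl 3).
Iteration 4: join on id=1 -> c8 (id 1, reply_to=NULL, lvl 4).
Iteration 5: reply_to is NULL; no match; recursion stops.
SUM(lvl) = 0 + 1 + 2 + 3 + 4 = 10.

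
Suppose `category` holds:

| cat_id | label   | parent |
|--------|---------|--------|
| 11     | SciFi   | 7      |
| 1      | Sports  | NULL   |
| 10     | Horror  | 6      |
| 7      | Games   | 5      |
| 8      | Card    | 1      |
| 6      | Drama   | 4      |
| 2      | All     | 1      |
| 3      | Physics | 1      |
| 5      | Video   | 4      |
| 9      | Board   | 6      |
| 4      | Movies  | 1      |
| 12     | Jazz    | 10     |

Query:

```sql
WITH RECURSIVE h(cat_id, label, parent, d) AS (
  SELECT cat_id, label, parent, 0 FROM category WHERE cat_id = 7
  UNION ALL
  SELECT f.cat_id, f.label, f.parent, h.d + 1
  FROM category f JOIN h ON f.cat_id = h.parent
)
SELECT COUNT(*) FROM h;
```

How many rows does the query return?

Base: cat_id=7 (Games), parent=5, d 0.
Iteration 1: join on cat_id=5 -> Video (id 5, parent=4, d 1).
Iteration 2: join on cat_id=4 -> Movies (id 4, parent=1, d 2).
Iteration 3: join on cat_id=1 -> Sports (id 1, parent=NULL, d 3).
Iteration 4: parent is NULL; no match; recursion stops.
Total rows emitted: 4.

4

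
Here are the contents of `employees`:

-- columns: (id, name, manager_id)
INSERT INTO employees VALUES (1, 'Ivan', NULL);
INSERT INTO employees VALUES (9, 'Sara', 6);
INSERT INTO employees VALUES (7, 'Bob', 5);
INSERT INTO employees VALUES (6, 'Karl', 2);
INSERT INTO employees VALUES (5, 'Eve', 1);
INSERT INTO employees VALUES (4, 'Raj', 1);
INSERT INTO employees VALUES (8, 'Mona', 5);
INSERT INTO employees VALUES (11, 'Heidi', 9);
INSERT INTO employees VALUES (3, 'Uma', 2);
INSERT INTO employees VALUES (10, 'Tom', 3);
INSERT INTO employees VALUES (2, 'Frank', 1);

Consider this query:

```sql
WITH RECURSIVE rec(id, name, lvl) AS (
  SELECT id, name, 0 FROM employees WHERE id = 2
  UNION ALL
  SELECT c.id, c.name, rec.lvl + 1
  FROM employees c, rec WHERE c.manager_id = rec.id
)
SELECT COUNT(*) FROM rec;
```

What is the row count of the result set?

Base: id=2 (Frank) at lvl 0.
Iteration 1: rows with manager_id in {2} -> Uma (id 3, lvl 1), Karl (id 6, lvl 1).
Iteration 2: rows with manager_id in {3,6} -> Sara (id 9, lvl 2), Tom (id 10, lvl 2).
Iteration 3: rows with manager_id in {9,10} -> Heidi (id 11, lvl 3).
Iteration 4: no rows with manager_id in {11}; recursion stops.
Total rows emitted: 6.

6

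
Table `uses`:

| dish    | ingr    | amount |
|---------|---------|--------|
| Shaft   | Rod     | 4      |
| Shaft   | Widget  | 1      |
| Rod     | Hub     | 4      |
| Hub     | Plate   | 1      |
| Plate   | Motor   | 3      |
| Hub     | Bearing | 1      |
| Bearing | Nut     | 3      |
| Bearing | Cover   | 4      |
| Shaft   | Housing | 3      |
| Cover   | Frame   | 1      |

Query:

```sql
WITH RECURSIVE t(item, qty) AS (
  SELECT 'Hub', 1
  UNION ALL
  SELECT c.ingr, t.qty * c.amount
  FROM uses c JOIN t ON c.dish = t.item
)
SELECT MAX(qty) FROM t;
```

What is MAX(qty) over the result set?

4

Base: (Hub, qty=1).
Iteration 1: components of {Hub} -> Bearing = 1*1 = 1, Plate = 1*1 = 1.
Iteration 2: components of {Bearing,Plate} -> Cover = 1*4 = 4, Motor = 1*3 = 3, Nut = 1*3 = 3.
Iteration 3: components of {Cover,Motor,Nut} -> Frame = 4*1 = 4.
Iteration 4: no further components; recursion stops.
qty values: 1, 1, 1, 3, 3, 4, 4; the maximum is 4.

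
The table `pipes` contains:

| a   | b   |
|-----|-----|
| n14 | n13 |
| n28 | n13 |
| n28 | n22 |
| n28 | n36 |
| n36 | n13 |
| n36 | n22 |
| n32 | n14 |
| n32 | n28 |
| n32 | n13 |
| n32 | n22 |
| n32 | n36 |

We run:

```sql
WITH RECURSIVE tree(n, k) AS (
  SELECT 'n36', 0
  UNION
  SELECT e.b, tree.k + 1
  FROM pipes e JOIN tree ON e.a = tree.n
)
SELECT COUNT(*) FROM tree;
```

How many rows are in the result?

Base: (n36, k=0).
Iteration 1: edges from {n36} -> (n13, k=1), (n22, k=1).
Iteration 2: no outgoing edges from {n13,n22}; recursion stops.
Total rows emitted: 3.

3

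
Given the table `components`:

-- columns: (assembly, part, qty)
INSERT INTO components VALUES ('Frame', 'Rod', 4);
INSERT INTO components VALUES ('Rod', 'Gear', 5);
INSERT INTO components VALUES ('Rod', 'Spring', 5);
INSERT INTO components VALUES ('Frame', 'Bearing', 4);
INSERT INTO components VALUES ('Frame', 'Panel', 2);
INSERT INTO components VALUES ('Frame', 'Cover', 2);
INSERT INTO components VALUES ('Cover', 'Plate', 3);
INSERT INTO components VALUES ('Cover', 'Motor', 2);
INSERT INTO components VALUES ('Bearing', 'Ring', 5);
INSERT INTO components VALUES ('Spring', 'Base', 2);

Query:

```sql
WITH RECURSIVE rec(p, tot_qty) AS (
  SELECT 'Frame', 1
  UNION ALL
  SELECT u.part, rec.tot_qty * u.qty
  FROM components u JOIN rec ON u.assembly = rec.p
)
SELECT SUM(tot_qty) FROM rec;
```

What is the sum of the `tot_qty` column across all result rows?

Base: (Frame, tot_qty=1).
Iteration 1: components of {Frame} -> Bearing = 1*4 = 4, Cover = 1*2 = 2, Panel = 1*2 = 2, Rod = 1*4 = 4.
Iteration 2: components of {Bearing,Cover,Panel,Rod} -> Gear = 4*5 = 20, Motor = 2*2 = 4, Plate = 2*3 = 6, Ring = 4*5 = 20, Spring = 4*5 = 20.
Iteration 3: components of {Gear,Motor,Plate,Ring,Spring} -> Base = 20*2 = 40.
Iteration 4: no further components; recursion stops.
SUM(tot_qty) = 1 + 4 + 4 + 2 + 2 + 20 + 20 + 20 + 6 + 4 + 40 = 123.

123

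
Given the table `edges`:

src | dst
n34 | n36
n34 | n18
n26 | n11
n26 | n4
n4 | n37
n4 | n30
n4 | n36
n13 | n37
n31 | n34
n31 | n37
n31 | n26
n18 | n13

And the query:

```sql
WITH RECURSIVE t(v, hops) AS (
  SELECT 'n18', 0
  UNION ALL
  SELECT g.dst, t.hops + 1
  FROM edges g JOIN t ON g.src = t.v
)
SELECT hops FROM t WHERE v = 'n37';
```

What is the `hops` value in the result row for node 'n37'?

Base: (n18, hops=0).
Iteration 1: edges from {n18} -> (n13, hops=1).
Iteration 2: edges from {n13} -> (n37, hops=2).
Iteration 3: no outgoing edges from {n37}; recursion stops.

2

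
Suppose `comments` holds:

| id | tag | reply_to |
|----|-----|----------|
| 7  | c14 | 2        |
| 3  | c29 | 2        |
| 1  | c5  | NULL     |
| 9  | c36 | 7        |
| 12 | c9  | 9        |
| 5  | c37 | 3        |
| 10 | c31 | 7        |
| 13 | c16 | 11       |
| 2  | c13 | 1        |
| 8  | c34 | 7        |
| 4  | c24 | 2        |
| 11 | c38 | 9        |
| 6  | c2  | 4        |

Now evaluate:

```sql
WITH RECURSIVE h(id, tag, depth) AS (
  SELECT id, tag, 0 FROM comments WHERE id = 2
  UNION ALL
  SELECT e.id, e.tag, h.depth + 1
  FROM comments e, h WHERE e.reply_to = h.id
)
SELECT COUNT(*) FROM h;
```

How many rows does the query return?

Base: id=2 (c13) at depth 0.
Iteration 1: rows with reply_to in {2} -> c29 (id 3, depth 1), c24 (id 4, depth 1), c14 (id 7, depth 1).
Iteration 2: rows with reply_to in {3,4,7} -> c37 (id 5, depth 2), c2 (id 6, depth 2), c34 (id 8, depth 2), c36 (id 9, depth 2), c31 (id 10, depth 2).
Iteration 3: rows with reply_to in {5,6,8,9,10} -> c38 (id 11, depth 3), c9 (id 12, depth 3).
Iteration 4: rows with reply_to in {11,12} -> c16 (id 13, depth 4).
Iteration 5: no rows with reply_to in {13}; recursion stops.
Total rows emitted: 12.

12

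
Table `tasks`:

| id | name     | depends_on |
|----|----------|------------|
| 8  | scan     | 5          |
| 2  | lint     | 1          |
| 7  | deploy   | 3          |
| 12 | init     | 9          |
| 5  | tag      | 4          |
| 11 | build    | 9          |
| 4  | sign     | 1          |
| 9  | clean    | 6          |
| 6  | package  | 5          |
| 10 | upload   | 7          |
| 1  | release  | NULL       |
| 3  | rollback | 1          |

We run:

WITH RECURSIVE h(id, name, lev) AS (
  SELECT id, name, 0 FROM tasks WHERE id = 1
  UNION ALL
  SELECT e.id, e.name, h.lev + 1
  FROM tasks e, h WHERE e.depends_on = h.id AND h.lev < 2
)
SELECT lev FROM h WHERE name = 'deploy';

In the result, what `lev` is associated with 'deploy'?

2

Base: id=1 (release) at lev 0.
Iteration 1: rows with depends_on in {1} -> lint (id 2, lev 1), rollback (id 3, lev 1), sign (id 4, lev 1).
Iteration 2: rows with depends_on in {2,3,4} -> tag (id 5, lev 2), deploy (id 7, lev 2).
Iteration 3: lev < 2 fails for all current rows; recursion stops.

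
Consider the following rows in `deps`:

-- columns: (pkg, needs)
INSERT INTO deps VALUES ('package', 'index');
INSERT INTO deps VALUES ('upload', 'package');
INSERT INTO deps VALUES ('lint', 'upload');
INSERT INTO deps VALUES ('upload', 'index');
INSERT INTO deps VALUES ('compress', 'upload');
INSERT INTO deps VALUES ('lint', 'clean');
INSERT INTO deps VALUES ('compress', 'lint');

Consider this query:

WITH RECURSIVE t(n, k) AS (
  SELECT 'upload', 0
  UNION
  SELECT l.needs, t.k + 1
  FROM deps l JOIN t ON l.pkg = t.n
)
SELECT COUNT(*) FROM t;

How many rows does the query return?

4

Base: (upload, k=0).
Iteration 1: edges from {upload} -> (index, k=1), (package, k=1).
Iteration 2: edges from {index,package} -> (index, k=2).
Iteration 3: no outgoing edges from {index}; recursion stops.
Total rows emitted: 4.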